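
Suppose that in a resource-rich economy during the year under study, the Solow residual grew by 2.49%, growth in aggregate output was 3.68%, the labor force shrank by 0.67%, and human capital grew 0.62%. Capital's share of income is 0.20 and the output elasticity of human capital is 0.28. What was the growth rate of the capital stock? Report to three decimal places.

Labor's share = 1 − 0.2 − 0.28 = 0.52.
gY = gA + 0.28×0.62 + 0.52×(-0.67) + 0.2×g.
0.2×g = 3.68 − 2.49 + 0.1748 = 1.3648.
g = 1.3648 / 0.2 = 6.824%.

6.824%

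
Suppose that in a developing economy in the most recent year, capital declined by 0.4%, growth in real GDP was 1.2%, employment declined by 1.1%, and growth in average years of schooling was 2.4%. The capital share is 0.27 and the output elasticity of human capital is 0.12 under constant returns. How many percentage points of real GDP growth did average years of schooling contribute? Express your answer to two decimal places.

0.29

Contribution = share × growth = 0.12 × 2.4 = 0.288 pp.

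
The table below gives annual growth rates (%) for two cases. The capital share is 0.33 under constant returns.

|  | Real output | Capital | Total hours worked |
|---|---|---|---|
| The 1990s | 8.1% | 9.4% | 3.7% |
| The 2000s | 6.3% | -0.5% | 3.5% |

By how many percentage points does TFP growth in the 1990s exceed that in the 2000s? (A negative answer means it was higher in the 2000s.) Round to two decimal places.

-1.60 percentage points

Labor's share = 1 − 0.33 = 0.67.
The 1990s: TFP = 8.1 − 3.102 − 2.479 = 2.519%.
The 2000s: TFP = 6.3 + 0.165 − 2.345 = 4.12%.
Difference = 2.519 − (4.12) = -1.601 pp.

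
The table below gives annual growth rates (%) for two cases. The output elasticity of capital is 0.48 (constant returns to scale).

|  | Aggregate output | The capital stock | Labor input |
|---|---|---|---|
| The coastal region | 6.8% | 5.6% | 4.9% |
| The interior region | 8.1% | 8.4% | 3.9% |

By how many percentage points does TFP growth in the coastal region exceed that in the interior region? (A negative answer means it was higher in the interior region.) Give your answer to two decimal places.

-0.48 percentage points

Labor's share = 1 − 0.48 = 0.52.
The coastal region: TFP = 6.8 − 2.688 − 2.548 = 1.564%.
The interior region: TFP = 8.1 − 4.032 − 2.028 = 2.04%.
Difference = 1.564 − (2.04) = -0.476 pp.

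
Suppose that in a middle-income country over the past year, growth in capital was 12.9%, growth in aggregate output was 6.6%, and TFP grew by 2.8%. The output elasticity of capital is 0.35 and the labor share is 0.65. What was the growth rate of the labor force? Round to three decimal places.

Labor's share = 1 − 0.35 = 0.65.
gY = gA + 0.35×12.9 + 0.65×g.
0.65×g = 6.6 − 2.8 − 4.515 = -0.715.
g = -0.715 / 0.65 = -1.1%.

-1.100%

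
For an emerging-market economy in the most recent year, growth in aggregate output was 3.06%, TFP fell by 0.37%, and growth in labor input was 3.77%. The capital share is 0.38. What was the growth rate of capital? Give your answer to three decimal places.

Labor's share = 1 − 0.38 = 0.62.
gY = gA + 0.62×3.77 + 0.38×g.
0.38×g = 3.06 + 0.37 − 2.3374 = 1.0926.
g = 1.0926 / 0.38 = 2.87526%.

2.875%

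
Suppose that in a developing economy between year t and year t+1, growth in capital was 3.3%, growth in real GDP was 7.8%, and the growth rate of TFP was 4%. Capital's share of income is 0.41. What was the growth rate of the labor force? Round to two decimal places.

Labor's share = 1 − 0.41 = 0.59.
gY = gA + 0.41×3.3 + 0.59×g.
0.59×g = 7.8 − 4 − 1.353 = 2.447.
g = 2.447 / 0.59 = 4.1475%.

4.15%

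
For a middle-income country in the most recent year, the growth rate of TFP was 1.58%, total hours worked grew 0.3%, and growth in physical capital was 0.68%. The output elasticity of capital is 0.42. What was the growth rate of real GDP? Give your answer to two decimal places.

2.04%

Labor's share = 1 − 0.42 = 0.58.
Physical capital: 0.42 × 0.68 = 0.2856 pp.
Total hours worked: 0.58 × 0.3 = 0.174 pp.
Output growth = 1.58 + 0.4596 = 2.0396%.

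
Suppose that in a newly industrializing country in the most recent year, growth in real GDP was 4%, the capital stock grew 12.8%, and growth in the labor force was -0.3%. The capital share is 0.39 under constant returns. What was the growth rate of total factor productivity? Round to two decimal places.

Labor's share = 1 − 0.39 = 0.61.
The capital stock: 0.39 × 12.8 = 4.992 pp.
The labor force: 0.61 × (-0.3) = -0.183 pp.
TFP growth = 4 − 4.809 = -0.809%.

-0.81%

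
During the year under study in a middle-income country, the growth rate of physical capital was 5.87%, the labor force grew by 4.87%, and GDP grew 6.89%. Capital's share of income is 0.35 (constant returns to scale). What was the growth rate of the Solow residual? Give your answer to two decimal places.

The Solow residual grew 1.67%.

Labor's share = 1 − 0.35 = 0.65.
Physical capital: 0.35 × 5.87 = 2.0545 pp.
The labor force: 0.65 × 4.87 = 3.1655 pp.
TFP growth = 6.89 − 5.22 = 1.67%.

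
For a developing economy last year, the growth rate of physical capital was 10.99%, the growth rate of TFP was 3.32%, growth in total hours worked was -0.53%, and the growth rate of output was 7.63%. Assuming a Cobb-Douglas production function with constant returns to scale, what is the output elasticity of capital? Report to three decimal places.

The output elasticity of capital is 0.420.

gY = gA + α·gK + (1−α)·gL, so gY − gA − gL = α(gK − gL).
7.63 − 3.32 + 0.53 = α × (10.99 − (-0.53)).
4.84 = 11.52 α, so α = 0.42014.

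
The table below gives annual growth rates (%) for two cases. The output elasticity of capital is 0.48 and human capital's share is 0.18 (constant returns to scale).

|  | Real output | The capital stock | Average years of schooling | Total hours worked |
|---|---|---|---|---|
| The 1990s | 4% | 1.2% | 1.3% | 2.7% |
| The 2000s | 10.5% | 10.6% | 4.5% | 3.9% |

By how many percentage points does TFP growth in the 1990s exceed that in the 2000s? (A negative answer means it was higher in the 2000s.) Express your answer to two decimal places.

Labor's share = 1 − 0.48 − 0.18 = 0.34.
The 1990s: TFP = 4 − 0.576 − 0.234 − 0.918 = 2.272%.
The 2000s: TFP = 10.5 − 5.088 − 0.81 − 1.326 = 3.276%.
Difference = 2.272 − (3.276) = -1.004 pp.

-1.00 percentage points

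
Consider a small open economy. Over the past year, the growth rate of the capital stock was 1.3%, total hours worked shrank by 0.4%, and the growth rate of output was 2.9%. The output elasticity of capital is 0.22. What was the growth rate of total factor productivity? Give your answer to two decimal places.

Total factor productivity grew 2.93%.

Labor's share = 1 − 0.22 = 0.78.
The capital stock: 0.22 × 1.3 = 0.286 pp.
Total hours worked: 0.78 × (-0.4) = -0.312 pp.
TFP growth = 2.9 + 0.026 = 2.926%.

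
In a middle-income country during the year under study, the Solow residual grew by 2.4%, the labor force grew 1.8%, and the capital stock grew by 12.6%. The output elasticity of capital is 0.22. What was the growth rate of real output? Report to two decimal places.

Real output growth was 6.58%.

Labor's share = 1 − 0.22 = 0.78.
The capital stock: 0.22 × 12.6 = 2.772 pp.
The labor force: 0.78 × 1.8 = 1.404 pp.
Output growth = 2.4 + 4.176 = 6.576%.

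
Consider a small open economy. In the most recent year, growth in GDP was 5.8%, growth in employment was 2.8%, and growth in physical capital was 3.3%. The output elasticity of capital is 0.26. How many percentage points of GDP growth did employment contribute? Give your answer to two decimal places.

2.07 percentage points

Labor's share = 1 − 0.26 = 0.74.
Contribution = share × growth = 0.74 × 2.8 = 2.072 pp.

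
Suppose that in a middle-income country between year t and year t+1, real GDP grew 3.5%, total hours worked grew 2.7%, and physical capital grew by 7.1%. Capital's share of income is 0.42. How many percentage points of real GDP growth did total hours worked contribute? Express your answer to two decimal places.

1.57 percentage points

Labor's share = 1 − 0.42 = 0.58.
Contribution = share × growth = 0.58 × 2.7 = 1.566 pp.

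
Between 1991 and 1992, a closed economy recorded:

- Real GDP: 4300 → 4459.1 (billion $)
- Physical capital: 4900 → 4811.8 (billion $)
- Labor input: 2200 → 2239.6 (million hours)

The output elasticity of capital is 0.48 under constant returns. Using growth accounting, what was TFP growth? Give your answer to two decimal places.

Real GDP growth = (4459.1 − 4300) / 4300 = 3.7%.
Physical capital growth = (4811.8 − 4900) / 4900 = -1.8%.
Labor input growth = (2239.6 − 2200) / 2200 = 1.8%.
Labor's share = 1 − 0.48 = 0.52.
Physical capital: 0.48 × (-1.8) = -0.864 pp.
Labor input: 0.52 × 1.8 = 0.936 pp.
TFP growth = 3.7 − 0.072 = 3.628%.

3.63%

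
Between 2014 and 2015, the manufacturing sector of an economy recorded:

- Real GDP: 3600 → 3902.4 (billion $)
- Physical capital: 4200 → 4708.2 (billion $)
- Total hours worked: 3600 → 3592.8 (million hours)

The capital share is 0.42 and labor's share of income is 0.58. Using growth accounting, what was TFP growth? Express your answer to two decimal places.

Real GDP growth = (3902.4 − 3600) / 3600 = 8.4%.
Physical capital growth = (4708.2 − 4200) / 4200 = 12.1%.
Total hours worked growth = (3592.8 − 3600) / 3600 = -0.2%.
Labor's share = 1 − 0.42 = 0.58.
Physical capital: 0.42 × 12.1 = 5.082 pp.
Total hours worked: 0.58 × (-0.2) = -0.116 pp.
TFP growth = 8.4 − 4.966 = 3.434%.

TFP growth was 3.43%.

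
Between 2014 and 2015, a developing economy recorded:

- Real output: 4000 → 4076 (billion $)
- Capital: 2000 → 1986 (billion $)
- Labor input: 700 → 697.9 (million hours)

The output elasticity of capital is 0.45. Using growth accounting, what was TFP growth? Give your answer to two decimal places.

Real output growth = (4076 − 4000) / 4000 = 1.9%.
Capital growth = (1986 − 2000) / 2000 = -0.7%.
Labor input growth = (697.9 − 700) / 700 = -0.3%.
Labor's share = 1 − 0.45 = 0.55.
Capital: 0.45 × (-0.7) = -0.315 pp.
Labor input: 0.55 × (-0.3) = -0.165 pp.
TFP growth = 1.9 + 0.48 = 2.38%.

2.38%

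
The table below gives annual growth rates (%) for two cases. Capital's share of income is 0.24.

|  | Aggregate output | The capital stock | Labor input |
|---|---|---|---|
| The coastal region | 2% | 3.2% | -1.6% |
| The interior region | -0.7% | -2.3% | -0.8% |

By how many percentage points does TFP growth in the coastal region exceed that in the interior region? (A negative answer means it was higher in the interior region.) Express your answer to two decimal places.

1.99 percentage points

Labor's share = 1 − 0.24 = 0.76.
The coastal region: TFP = 2 − 0.768 + 1.216 = 2.448%.
The interior region: TFP = -0.7 + 0.552 + 0.608 = 0.46%.
Difference = 2.448 − (0.46) = 1.988 pp.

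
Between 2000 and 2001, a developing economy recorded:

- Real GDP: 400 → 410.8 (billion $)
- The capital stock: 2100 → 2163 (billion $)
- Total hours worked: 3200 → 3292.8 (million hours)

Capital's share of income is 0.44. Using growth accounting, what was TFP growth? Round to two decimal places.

Real GDP growth = (410.8 − 400) / 400 = 2.7%.
The capital stock growth = (2163 − 2100) / 2100 = 3%.
Total hours worked growth = (3292.8 − 3200) / 3200 = 2.9%.
Labor's share = 1 − 0.44 = 0.56.
The capital stock: 0.44 × 3 = 1.32 pp.
Total hours worked: 0.56 × 2.9 = 1.624 pp.
TFP growth = 2.7 − 2.944 = -0.244%.

-0.24%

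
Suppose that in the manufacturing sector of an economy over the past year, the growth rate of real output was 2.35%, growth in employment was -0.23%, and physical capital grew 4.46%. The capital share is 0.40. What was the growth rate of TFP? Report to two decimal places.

TFP grew 0.70%.

Labor's share = 1 − 0.4 = 0.6.
Physical capital: 0.4 × 4.46 = 1.784 pp.
Employment: 0.6 × (-0.23) = -0.138 pp.
TFP growth = 2.35 − 1.646 = 0.704%.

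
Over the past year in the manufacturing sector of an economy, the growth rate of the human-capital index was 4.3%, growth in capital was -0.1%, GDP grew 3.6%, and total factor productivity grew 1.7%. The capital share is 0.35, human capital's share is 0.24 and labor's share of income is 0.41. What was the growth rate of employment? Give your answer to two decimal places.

Labor's share = 1 − 0.35 − 0.24 = 0.41.
gY = gA + 0.35×(-0.1) + 0.24×4.3 + 0.41×g.
0.41×g = 3.6 − 1.7 − 0.997 = 0.903.
g = 0.903 / 0.41 = 2.2024%.

2.20%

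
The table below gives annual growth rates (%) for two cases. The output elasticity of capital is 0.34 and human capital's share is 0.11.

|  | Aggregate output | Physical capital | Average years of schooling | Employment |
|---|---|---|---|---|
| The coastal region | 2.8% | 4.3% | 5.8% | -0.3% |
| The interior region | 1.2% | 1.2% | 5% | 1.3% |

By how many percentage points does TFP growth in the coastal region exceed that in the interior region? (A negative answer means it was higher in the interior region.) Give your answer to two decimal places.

Labor's share = 1 − 0.34 − 0.11 = 0.55.
The coastal region: TFP = 2.8 − 1.462 − 0.638 + 0.165 = 0.865%.
The interior region: TFP = 1.2 − 0.408 − 0.55 − 0.715 = -0.473%.
Difference = 0.865 − (-0.473) = 1.338 pp.

1.34 percentage points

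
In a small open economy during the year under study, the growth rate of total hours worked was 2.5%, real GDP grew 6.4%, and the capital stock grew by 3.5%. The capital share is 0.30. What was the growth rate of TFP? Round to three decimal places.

3.600%

Labor's share = 1 − 0.3 = 0.7.
The capital stock: 0.3 × 3.5 = 1.05 pp.
Total hours worked: 0.7 × 2.5 = 1.75 pp.
TFP growth = 6.4 − 2.8 = 3.6%.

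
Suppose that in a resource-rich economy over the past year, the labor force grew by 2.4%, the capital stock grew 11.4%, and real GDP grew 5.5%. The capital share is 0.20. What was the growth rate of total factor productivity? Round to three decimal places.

1.300%

Labor's share = 1 − 0.2 = 0.8.
The capital stock: 0.2 × 11.4 = 2.28 pp.
The labor force: 0.8 × 2.4 = 1.92 pp.
TFP growth = 5.5 − 4.2 = 1.3%.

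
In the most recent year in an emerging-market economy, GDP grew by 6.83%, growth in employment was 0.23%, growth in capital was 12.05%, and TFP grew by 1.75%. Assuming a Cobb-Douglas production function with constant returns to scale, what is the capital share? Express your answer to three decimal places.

0.410

gY = gA + α·gK + (1−α)·gL, so gY − gA − gL = α(gK − gL).
6.83 − 1.75 − 0.23 = α × (12.05 − 0.23).
4.85 = 11.82 α, so α = 0.41032.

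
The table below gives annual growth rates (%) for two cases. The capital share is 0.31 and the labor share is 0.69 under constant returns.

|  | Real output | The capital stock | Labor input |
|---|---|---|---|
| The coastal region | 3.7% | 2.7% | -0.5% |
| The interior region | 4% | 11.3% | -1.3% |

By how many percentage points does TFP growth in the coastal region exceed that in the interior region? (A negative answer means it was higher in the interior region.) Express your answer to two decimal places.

Labor's share = 1 − 0.31 = 0.69.
The coastal region: TFP = 3.7 − 0.837 + 0.345 = 3.208%.
The interior region: TFP = 4 − 3.503 + 0.897 = 1.394%.
Difference = 3.208 − (1.394) = 1.814 pp.

1.81 percentage points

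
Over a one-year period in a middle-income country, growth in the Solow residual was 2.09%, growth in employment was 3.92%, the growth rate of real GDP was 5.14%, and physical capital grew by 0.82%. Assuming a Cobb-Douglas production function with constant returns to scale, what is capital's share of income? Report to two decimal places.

gY = gA + α·gK + (1−α)·gL, so gY − gA − gL = α(gK − gL).
5.14 − 2.09 − 3.92 = α × (0.82 − 3.92).
-0.87 = -3.1 α, so α = 0.2806.

0.28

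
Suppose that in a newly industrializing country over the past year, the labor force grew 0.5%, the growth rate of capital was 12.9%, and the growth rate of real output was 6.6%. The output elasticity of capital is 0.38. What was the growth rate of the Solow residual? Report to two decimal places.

Labor's share = 1 − 0.38 = 0.62.
Capital: 0.38 × 12.9 = 4.902 pp.
The labor force: 0.62 × 0.5 = 0.31 pp.
TFP growth = 6.6 − 5.212 = 1.388%.

1.39%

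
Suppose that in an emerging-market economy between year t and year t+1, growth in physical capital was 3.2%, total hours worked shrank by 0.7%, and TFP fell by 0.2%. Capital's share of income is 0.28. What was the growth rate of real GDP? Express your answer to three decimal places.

Labor's share = 1 − 0.28 = 0.72.
Physical capital: 0.28 × 3.2 = 0.896 pp.
Total hours worked: 0.72 × (-0.7) = -0.504 pp.
Output growth = -0.2 + 0.392 = 0.192%.

Real GDP growth was 0.192%.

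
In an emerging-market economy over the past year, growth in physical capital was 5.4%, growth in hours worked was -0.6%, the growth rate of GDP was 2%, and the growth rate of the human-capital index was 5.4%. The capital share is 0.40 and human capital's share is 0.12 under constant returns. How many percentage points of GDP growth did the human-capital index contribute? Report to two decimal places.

Contribution = share × growth = 0.12 × 5.4 = 0.648 pp.

0.65 pp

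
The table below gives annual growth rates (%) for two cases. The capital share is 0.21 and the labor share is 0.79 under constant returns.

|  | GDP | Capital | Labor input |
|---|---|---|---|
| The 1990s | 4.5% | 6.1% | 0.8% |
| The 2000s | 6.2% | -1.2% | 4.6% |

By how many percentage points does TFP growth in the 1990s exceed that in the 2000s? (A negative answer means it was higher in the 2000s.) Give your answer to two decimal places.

-0.23 percentage points

Labor's share = 1 − 0.21 = 0.79.
The 1990s: TFP = 4.5 − 1.281 − 0.632 = 2.587%.
The 2000s: TFP = 6.2 + 0.252 − 3.634 = 2.818%.
Difference = 2.587 − (2.818) = -0.231 pp.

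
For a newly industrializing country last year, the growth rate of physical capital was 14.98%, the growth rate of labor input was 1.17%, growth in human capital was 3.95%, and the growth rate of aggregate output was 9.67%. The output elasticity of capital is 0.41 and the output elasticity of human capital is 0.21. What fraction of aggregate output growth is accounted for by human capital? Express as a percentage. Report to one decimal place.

8.6%

Human capital contributed 0.21 × 3.95 = 0.8295 pp.
Share of growth = 0.8295 / 9.67 × 100 = 8.578%.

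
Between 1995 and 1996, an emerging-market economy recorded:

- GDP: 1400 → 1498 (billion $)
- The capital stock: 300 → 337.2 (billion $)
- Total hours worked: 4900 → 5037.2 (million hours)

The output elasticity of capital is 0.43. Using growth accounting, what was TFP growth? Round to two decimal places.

0.07%

GDP growth = (1498 − 1400) / 1400 = 7%.
The capital stock growth = (337.2 − 300) / 300 = 12.4%.
Total hours worked growth = (5037.2 − 4900) / 4900 = 2.8%.
Labor's share = 1 − 0.43 = 0.57.
The capital stock: 0.43 × 12.4 = 5.332 pp.
Total hours worked: 0.57 × 2.8 = 1.596 pp.
TFP growth = 7 − 6.928 = 0.072%.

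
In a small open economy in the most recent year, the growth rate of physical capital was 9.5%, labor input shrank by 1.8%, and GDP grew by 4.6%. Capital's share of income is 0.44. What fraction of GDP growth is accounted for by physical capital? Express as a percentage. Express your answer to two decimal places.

90.87%

Physical capital contributed 0.44 × 9.5 = 4.18 pp.
Share of growth = 4.18 / 4.6 × 100 = 90.8696%.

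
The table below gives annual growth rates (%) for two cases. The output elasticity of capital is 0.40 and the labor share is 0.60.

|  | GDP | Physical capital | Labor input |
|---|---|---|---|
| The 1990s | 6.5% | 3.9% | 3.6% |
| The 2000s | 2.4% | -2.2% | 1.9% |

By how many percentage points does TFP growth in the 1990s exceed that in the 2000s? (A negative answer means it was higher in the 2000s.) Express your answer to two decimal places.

0.64 percentage points

Labor's share = 1 − 0.4 = 0.6.
The 1990s: TFP = 6.5 − 1.56 − 2.16 = 2.78%.
The 2000s: TFP = 2.4 + 0.88 − 1.14 = 2.14%.
Difference = 2.78 − (2.14) = 0.64 pp.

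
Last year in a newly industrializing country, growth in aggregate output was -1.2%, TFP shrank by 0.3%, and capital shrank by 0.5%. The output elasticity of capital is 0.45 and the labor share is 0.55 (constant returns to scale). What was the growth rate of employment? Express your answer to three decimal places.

Labor's share = 1 − 0.45 = 0.55.
gY = gA + 0.45×(-0.5) + 0.55×g.
0.55×g = -1.2 + 0.3 + 0.225 = -0.675.
g = -0.675 / 0.55 = -1.22727%.

-1.227%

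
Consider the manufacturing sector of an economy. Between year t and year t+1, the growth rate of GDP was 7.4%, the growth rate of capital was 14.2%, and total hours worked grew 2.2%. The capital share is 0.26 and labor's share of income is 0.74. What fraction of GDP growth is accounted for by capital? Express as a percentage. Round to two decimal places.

Capital contributed 0.26 × 14.2 = 3.692 pp.
Share of growth = 3.692 / 7.4 × 100 = 49.8919%.

49.89%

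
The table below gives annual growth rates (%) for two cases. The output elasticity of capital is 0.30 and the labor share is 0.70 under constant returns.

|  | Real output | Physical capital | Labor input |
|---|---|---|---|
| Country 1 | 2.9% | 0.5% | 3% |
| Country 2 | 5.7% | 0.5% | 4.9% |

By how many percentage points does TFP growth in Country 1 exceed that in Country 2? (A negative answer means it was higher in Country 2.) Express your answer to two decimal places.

Labor's share = 1 − 0.3 = 0.7.
Country 1: TFP = 2.9 − 0.15 − 2.1 = 0.65%.
Country 2: TFP = 5.7 − 0.15 − 3.43 = 2.12%.
Difference = 0.65 − (2.12) = -1.47 pp.

-1.47 percentage points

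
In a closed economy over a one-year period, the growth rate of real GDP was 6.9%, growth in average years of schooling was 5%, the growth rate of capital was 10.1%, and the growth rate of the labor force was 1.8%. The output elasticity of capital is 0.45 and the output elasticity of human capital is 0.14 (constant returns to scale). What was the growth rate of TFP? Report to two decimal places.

TFP grew 0.92%.

Labor's share = 1 − 0.45 − 0.14 = 0.41.
Capital: 0.45 × 10.1 = 4.545 pp.
Average years of schooling: 0.14 × 5 = 0.7 pp.
The labor force: 0.41 × 1.8 = 0.738 pp.
TFP growth = 6.9 − 5.983 = 0.917%.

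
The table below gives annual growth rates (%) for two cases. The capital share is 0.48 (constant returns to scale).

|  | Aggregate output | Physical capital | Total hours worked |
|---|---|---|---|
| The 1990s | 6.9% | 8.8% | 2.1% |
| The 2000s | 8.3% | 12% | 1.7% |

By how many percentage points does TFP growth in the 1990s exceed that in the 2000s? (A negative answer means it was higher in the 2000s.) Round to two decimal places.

-0.07 percentage points

Labor's share = 1 − 0.48 = 0.52.
The 1990s: TFP = 6.9 − 4.224 − 1.092 = 1.584%.
The 2000s: TFP = 8.3 − 5.76 − 0.884 = 1.656%.
Difference = 1.584 − (1.656) = -0.072 pp.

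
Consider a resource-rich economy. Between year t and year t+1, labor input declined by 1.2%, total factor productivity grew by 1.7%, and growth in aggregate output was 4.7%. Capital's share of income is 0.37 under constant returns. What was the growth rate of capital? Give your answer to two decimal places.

Capital growth was 10.15%.

Labor's share = 1 − 0.37 = 0.63.
gY = gA + 0.63×(-1.2) + 0.37×g.
0.37×g = 4.7 − 1.7 + 0.756 = 3.756.
g = 3.756 / 0.37 = 10.1514%.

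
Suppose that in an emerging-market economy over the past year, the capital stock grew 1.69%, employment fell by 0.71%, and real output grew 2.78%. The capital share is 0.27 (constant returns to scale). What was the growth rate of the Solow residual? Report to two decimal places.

Labor's share = 1 − 0.27 = 0.73.
The capital stock: 0.27 × 1.69 = 0.4563 pp.
Employment: 0.73 × (-0.71) = -0.5183 pp.
TFP growth = 2.78 + 0.062 = 2.842%.

2.84%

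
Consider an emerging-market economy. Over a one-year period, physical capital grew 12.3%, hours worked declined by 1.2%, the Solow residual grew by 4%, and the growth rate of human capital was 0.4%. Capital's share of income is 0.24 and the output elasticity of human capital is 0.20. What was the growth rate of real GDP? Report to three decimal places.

6.360%

Labor's share = 1 − 0.24 − 0.2 = 0.56.
Physical capital: 0.24 × 12.3 = 2.952 pp.
Human capital: 0.2 × 0.4 = 0.08 pp.
Hours worked: 0.56 × (-1.2) = -0.672 pp.
Output growth = 4 + 2.36 = 6.36%.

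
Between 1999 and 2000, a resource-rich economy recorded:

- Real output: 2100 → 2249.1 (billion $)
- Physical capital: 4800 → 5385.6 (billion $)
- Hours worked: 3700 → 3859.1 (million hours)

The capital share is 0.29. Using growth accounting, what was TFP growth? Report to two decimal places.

TFP grew 0.51%.

Real output growth = (2249.1 − 2100) / 2100 = 7.1%.
Physical capital growth = (5385.6 − 4800) / 4800 = 12.2%.
Hours worked growth = (3859.1 − 3700) / 3700 = 4.3%.
Labor's share = 1 − 0.29 = 0.71.
Physical capital: 0.29 × 12.2 = 3.538 pp.
Hours worked: 0.71 × 4.3 = 3.053 pp.
TFP growth = 7.1 − 6.591 = 0.509%.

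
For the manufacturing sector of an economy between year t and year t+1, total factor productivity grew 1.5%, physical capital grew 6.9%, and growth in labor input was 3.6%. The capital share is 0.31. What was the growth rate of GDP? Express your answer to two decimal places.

6.12%

Labor's share = 1 − 0.31 = 0.69.
Physical capital: 0.31 × 6.9 = 2.139 pp.
Labor input: 0.69 × 3.6 = 2.484 pp.
Output growth = 1.5 + 4.623 = 6.123%.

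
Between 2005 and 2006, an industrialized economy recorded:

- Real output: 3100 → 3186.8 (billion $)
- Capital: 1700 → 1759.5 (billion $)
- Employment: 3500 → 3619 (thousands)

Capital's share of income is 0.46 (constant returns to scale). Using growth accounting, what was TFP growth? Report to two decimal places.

Real output growth = (3186.8 − 3100) / 3100 = 2.8%.
Capital growth = (1759.5 − 1700) / 1700 = 3.5%.
Employment growth = (3619 − 3500) / 3500 = 3.4%.
Labor's share = 1 − 0.46 = 0.54.
Capital: 0.46 × 3.5 = 1.61 pp.
Employment: 0.54 × 3.4 = 1.836 pp.
TFP growth = 2.8 − 3.446 = -0.646%.

-0.65%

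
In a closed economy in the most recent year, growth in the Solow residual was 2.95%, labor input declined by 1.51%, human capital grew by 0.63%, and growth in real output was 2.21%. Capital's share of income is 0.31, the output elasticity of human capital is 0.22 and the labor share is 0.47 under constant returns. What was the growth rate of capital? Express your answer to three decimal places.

-0.545%

Labor's share = 1 − 0.31 − 0.22 = 0.47.
gY = gA + 0.22×0.63 + 0.47×(-1.51) + 0.31×g.
0.31×g = 2.21 − 2.95 + 0.5711 = -0.1689.
g = -0.1689 / 0.31 = -0.54484%.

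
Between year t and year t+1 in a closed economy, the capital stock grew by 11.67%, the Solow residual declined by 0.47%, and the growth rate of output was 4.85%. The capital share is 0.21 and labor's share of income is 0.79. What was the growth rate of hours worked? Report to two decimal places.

3.63%

Labor's share = 1 − 0.21 = 0.79.
gY = gA + 0.21×11.67 + 0.79×g.
0.79×g = 4.85 + 0.47 − 2.4507 = 2.8693.
g = 2.8693 / 0.79 = 3.632%.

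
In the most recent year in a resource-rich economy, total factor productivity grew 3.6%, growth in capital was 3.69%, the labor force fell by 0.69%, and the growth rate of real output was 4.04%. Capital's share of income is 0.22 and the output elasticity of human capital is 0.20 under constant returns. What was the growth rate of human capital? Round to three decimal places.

Human capital growth was 0.142%.

Labor's share = 1 − 0.22 − 0.2 = 0.58.
gY = gA + 0.22×3.69 + 0.58×(-0.69) + 0.2×g.
0.2×g = 4.04 − 3.6 − 0.4116 = 0.0284.
g = 0.0284 / 0.2 = 0.142%.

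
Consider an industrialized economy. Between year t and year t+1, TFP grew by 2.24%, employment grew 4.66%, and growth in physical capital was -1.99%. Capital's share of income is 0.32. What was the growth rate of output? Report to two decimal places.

Labor's share = 1 − 0.32 = 0.68.
Physical capital: 0.32 × (-1.99) = -0.6368 pp.
Employment: 0.68 × 4.66 = 3.1688 pp.
Output growth = 2.24 + 2.532 = 4.772%.

4.77%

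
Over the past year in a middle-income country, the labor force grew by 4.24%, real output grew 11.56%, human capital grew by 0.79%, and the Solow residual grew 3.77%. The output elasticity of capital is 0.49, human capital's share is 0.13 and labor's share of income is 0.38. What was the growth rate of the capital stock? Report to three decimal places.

Labor's share = 1 − 0.49 − 0.13 = 0.38.
gY = gA + 0.13×0.79 + 0.38×4.24 + 0.49×g.
0.49×g = 11.56 − 3.77 − 1.7139 = 6.0761.
g = 6.0761 / 0.49 = 12.4002%.

The capital stock growth was 12.400%.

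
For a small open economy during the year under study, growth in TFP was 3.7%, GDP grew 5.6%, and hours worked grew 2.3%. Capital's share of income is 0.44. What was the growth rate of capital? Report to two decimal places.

1.39%

Labor's share = 1 − 0.44 = 0.56.
gY = gA + 0.56×2.3 + 0.44×g.
0.44×g = 5.6 − 3.7 − 1.288 = 0.612.
g = 0.612 / 0.44 = 1.3909%.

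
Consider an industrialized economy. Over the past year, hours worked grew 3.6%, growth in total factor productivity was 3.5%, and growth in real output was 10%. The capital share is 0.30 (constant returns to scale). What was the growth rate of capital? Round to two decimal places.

13.27%

Labor's share = 1 − 0.3 = 0.7.
gY = gA + 0.7×3.6 + 0.3×g.
0.3×g = 10 − 3.5 − 2.52 = 3.98.
g = 3.98 / 0.3 = 13.2667%.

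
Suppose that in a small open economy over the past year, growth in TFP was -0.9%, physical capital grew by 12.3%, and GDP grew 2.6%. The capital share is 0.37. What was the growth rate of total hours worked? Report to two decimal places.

-1.67%

Labor's share = 1 − 0.37 = 0.63.
gY = gA + 0.37×12.3 + 0.63×g.
0.63×g = 2.6 + 0.9 − 4.551 = -1.051.
g = -1.051 / 0.63 = -1.6683%.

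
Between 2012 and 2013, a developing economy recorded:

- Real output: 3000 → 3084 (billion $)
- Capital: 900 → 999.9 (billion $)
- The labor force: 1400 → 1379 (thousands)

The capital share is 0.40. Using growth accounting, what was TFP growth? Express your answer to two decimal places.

-0.74%

Real output growth = (3084 − 3000) / 3000 = 2.8%.
Capital growth = (999.9 − 900) / 900 = 11.1%.
The labor force growth = (1379 − 1400) / 1400 = -1.5%.
Labor's share = 1 − 0.4 = 0.6.
Capital: 0.4 × 11.1 = 4.44 pp.
The labor force: 0.6 × (-1.5) = -0.9 pp.
TFP growth = 2.8 − 3.54 = -0.74%.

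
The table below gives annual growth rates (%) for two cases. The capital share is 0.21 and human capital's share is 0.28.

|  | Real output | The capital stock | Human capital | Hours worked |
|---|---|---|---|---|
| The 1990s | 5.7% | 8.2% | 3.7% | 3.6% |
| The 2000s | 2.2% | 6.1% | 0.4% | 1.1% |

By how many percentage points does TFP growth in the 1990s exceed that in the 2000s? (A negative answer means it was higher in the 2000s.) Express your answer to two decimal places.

Labor's share = 1 − 0.21 − 0.28 = 0.51.
The 1990s: TFP = 5.7 − 1.722 − 1.036 − 1.836 = 1.106%.
The 2000s: TFP = 2.2 − 1.281 − 0.112 − 0.561 = 0.246%.
Difference = 1.106 − (0.246) = 0.86 pp.

0.86 percentage points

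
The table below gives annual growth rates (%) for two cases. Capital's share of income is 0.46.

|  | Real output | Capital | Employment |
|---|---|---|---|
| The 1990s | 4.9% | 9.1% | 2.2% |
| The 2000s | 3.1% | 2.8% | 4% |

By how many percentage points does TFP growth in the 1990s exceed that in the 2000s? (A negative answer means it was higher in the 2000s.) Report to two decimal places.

Labor's share = 1 − 0.46 = 0.54.
The 1990s: TFP = 4.9 − 4.186 − 1.188 = -0.474%.
The 2000s: TFP = 3.1 − 1.288 − 2.16 = -0.348%.
Difference = -0.474 − (-0.348) = -0.126 pp.

-0.13 percentage points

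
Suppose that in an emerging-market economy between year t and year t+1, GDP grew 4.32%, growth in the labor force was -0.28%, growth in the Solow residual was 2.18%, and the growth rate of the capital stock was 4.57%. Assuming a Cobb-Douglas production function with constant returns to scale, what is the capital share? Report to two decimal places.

gY = gA + α·gK + (1−α)·gL, so gY − gA − gL = α(gK − gL).
4.32 − 2.18 + 0.28 = α × (4.57 − (-0.28)).
2.42 = 4.85 α, so α = 0.499.

0.50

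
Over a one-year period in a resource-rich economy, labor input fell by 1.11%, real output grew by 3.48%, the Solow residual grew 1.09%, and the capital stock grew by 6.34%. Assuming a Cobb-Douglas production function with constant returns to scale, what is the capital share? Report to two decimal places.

The capital share is 0.47.

gY = gA + α·gK + (1−α)·gL, so gY − gA − gL = α(gK − gL).
3.48 − 1.09 + 1.11 = α × (6.34 − (-1.11)).
3.5 = 7.45 α, so α = 0.4698.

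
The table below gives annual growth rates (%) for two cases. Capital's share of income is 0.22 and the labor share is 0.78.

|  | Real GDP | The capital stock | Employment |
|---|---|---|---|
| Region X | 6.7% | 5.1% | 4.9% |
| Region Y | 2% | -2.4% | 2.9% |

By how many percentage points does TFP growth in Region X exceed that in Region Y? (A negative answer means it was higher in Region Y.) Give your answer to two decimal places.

Labor's share = 1 − 0.22 = 0.78.
Region X: TFP = 6.7 − 1.122 − 3.822 = 1.756%.
Region Y: TFP = 2 + 0.528 − 2.262 = 0.266%.
Difference = 1.756 − (0.266) = 1.49 pp.

1.49 percentage points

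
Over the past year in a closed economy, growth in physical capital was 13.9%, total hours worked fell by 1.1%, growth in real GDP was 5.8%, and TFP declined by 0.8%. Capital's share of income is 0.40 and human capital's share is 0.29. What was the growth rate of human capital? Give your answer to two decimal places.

Labor's share = 1 − 0.4 − 0.29 = 0.31.
gY = gA + 0.4×13.9 + 0.31×(-1.1) + 0.29×g.
0.29×g = 5.8 + 0.8 − 5.219 = 1.381.
g = 1.381 / 0.29 = 4.7621%.

Human capital growth was 4.76%.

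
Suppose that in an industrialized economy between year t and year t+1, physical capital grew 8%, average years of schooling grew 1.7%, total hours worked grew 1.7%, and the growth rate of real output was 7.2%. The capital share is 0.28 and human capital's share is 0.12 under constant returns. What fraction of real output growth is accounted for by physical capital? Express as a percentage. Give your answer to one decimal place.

Physical capital contributed 0.28 × 8 = 2.24 pp.
Share of growth = 2.24 / 7.2 × 100 = 31.111%.

Physical capital accounted for 31.1% of growth.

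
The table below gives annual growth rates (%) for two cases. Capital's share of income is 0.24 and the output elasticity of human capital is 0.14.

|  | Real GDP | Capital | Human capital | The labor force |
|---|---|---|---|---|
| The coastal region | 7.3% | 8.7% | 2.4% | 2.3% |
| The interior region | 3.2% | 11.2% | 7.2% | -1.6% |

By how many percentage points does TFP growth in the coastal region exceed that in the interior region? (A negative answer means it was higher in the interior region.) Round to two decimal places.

Labor's share = 1 − 0.24 − 0.14 = 0.62.
The coastal region: TFP = 7.3 − 2.088 − 0.336 − 1.426 = 3.45%.
The interior region: TFP = 3.2 − 2.688 − 1.008 + 0.992 = 0.496%.
Difference = 3.45 − (0.496) = 2.954 pp.

2.95 percentage points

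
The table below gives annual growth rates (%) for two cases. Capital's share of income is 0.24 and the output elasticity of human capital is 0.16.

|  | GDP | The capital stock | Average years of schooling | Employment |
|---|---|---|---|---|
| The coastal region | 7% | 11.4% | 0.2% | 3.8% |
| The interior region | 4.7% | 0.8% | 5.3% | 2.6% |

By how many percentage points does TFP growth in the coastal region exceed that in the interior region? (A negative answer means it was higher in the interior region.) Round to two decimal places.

Labor's share = 1 − 0.24 − 0.16 = 0.6.
The coastal region: TFP = 7 − 2.736 − 0.032 − 2.28 = 1.952%.
The interior region: TFP = 4.7 − 0.192 − 0.848 − 1.56 = 2.1%.
Difference = 1.952 − (2.1) = -0.148 pp.

-0.15 percentage points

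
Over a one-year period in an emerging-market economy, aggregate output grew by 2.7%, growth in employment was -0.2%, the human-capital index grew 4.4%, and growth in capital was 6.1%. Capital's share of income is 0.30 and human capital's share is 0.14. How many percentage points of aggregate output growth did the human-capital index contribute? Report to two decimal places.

Contribution = share × growth = 0.14 × 4.4 = 0.616 pp.

0.62 percentage points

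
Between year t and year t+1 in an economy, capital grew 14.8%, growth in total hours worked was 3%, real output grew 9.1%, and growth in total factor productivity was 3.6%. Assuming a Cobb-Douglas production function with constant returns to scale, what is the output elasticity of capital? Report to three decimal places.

The output elasticity of capital is 0.212.

gY = gA + α·gK + (1−α)·gL, so gY − gA − gL = α(gK − gL).
9.1 − 3.6 − 3 = α × (14.8 − 3).
2.5 = 11.8 α, so α = 0.21186.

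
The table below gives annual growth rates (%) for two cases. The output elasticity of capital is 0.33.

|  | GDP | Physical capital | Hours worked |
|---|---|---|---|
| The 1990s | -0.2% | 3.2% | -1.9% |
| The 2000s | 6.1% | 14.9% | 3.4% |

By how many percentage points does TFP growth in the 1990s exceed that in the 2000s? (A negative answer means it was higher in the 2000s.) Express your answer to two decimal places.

Labor's share = 1 − 0.33 = 0.67.
The 1990s: TFP = -0.2 − 1.056 + 1.273 = 0.017%.
The 2000s: TFP = 6.1 − 4.917 − 2.278 = -1.095%.
Difference = 0.017 − (-1.095) = 1.112 pp.

1.11 percentage points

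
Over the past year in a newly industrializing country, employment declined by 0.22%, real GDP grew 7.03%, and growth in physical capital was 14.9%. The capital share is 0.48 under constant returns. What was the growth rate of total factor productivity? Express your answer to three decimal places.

-0.008%

Labor's share = 1 − 0.48 = 0.52.
Physical capital: 0.48 × 14.9 = 7.152 pp.
Employment: 0.52 × (-0.22) = -0.1144 pp.
TFP growth = 7.03 − 7.0376 = -0.0076%.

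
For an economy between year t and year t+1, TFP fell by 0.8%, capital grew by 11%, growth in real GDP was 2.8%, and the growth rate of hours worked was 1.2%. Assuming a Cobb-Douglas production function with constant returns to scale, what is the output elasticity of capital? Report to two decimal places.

gY = gA + α·gK + (1−α)·gL, so gY − gA − gL = α(gK − gL).
2.8 + 0.8 − 1.2 = α × (11 − 1.2).
2.4 = 9.8 α, so α = 0.2449.

The output elasticity of capital is 0.24.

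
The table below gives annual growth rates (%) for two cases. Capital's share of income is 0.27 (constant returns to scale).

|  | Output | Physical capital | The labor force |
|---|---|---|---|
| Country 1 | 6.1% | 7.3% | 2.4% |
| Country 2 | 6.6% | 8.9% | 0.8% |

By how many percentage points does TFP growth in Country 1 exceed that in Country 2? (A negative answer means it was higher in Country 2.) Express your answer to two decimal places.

-1.24 percentage points

Labor's share = 1 − 0.27 = 0.73.
Country 1: TFP = 6.1 − 1.971 − 1.752 = 2.377%.
Country 2: TFP = 6.6 − 2.403 − 0.584 = 3.613%.
Difference = 2.377 − (3.613) = -1.236 pp.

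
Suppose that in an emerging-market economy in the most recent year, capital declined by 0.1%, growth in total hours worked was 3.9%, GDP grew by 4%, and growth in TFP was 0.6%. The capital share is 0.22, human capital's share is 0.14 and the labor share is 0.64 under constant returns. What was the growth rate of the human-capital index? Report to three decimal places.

Labor's share = 1 − 0.22 − 0.14 = 0.64.
gY = gA + 0.22×(-0.1) + 0.64×3.9 + 0.14×g.
0.14×g = 4 − 0.6 − 2.474 = 0.926.
g = 0.926 / 0.14 = 6.61429%.

6.614%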